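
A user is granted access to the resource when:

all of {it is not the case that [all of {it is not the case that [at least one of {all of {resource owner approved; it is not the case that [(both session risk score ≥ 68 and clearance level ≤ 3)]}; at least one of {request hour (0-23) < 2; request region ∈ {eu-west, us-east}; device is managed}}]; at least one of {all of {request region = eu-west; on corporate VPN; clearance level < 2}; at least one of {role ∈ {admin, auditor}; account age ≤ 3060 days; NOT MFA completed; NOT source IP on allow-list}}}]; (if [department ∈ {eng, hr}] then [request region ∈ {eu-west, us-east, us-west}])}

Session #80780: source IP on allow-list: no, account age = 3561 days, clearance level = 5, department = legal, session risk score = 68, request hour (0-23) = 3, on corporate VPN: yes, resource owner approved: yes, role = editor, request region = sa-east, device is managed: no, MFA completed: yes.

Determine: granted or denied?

Granted

Atomic conditions:
  resource owner approved: yes → true
  session risk score ≥ 68: 68 ≥ 68 is true
  clearance level ≤ 3: 5 ≤ 3 is false
  request hour (0-23) < 2: 3 < 2 is false
  request region ∈ {eu-west, us-east}: sa-east is not in the set → false
  device is managed: no → false
  request region = eu-west: sa-east == eu-west is false
  on corporate VPN: yes → true
  clearance level < 2: 5 < 2 is false
  role ∈ {admin, auditor}: editor is not in the set → false
  account age ≤ 3060 days: 3561 ≤ 3060 is false
  NOT MFA completed: yes → false
  NOT source IP on allow-list: no → true
  department ∈ {eng, hr}: legal is not in the set → false
  request region ∈ {eu-west, us-east, us-west}: sa-east is not in the set → false
Combine:
[1.1.1.1.1.2.1] true AND false = false
[1.1.1.1.1.2] NOT false = true
[1.1.1.1.1] true AND true = true
[1.1.1.1.2] false OR false OR false = false
[1.1.1.1] true OR false = true
[1.1.1] NOT true = false
[1.1.2.1] false AND true AND false = false
[1.1.2.2] false OR false OR false OR true = true
[1.1.2] false OR true = true
[1.1] false AND true = false
[1] NOT false = true
[2] false → false (antecedent false ⇒ implication holds) = true
[root] true AND true = true
Overall: true → granted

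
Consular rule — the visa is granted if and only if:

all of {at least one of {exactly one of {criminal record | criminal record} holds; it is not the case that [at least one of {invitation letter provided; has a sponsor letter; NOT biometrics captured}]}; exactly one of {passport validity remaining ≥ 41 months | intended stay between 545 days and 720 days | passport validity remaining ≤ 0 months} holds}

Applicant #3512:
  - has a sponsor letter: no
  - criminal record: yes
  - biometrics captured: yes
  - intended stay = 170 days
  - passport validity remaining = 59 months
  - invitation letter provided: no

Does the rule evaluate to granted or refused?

Atomic conditions:
  criminal record: yes → true
  invitation letter provided: no → false
  has a sponsor letter: no → false
  NOT biometrics captured: yes → false
  passport validity remaining ≥ 41 months: 59 ≥ 41 is true
  intended stay between 545 days and 720 days: 170 in [545, 720] is false
  passport validity remaining ≤ 0 months: 59 ≤ 0 is false
Combine:
[1.1] exactly-one(true, true) = false
[1.2.1] false OR false OR false = false
[1.2] NOT false = true
[1] false OR true = true
[2] exactly-one(true, false, false) = true
[root] true AND true = true
Overall: true → granted

Granted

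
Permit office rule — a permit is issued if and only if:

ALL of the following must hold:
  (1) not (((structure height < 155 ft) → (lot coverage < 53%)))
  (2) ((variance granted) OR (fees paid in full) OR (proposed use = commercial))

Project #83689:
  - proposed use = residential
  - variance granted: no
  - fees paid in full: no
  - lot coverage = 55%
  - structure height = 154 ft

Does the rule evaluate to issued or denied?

Denied

Atomic conditions:
  structure height < 155 ft: 154 < 155 is true
  lot coverage < 53%: 55 < 53 is false
  variance granted: no → false
  fees paid in full: no → false
  proposed use = commercial: residential == commercial is false
Combine:
[1.1] true → false = false
[1] NOT false = true
[2] false OR false OR false = false
[root] true AND false = false
Overall: false → denied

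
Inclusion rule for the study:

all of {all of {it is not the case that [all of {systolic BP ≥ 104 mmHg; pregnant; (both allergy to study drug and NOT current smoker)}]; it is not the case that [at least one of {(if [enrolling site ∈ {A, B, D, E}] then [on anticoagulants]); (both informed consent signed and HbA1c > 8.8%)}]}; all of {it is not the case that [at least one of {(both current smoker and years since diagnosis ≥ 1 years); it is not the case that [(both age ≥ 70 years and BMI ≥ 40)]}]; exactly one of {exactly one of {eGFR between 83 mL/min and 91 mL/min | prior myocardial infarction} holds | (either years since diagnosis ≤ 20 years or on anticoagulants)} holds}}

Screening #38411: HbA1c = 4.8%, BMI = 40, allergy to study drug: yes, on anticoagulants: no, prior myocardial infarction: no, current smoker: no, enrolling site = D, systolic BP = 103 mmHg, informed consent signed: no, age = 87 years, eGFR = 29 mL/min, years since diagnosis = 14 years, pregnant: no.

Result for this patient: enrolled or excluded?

Enrolled

Atomic conditions:
  systolic BP ≥ 104 mmHg: 103 ≥ 104 is false
  pregnant: no → false
  allergy to study drug: yes → true
  NOT current smoker: no → true
  enrolling site ∈ {A, B, D, E}: D is in the set → true
  on anticoagulants: no → false
  informed consent signed: no → false
  HbA1c > 8.8%: 4.8 > 8.8 is false
  current smoker: no → false
  years since diagnosis ≥ 1 years: 14 ≥ 1 is true
  age ≥ 70 years: 87 ≥ 70 is true
  BMI ≥ 40: 40 ≥ 40 is true
  eGFR between 83 mL/min and 91 mL/min: 29 in [83, 91] is false
  prior myocardial infarction: no → false
  years since diagnosis ≤ 20 years: 14 ≤ 20 is true
Combine:
[1.1.1.3] true AND true = true
[1.1.1] false AND false AND true = false
[1.1] NOT false = true
[1.2.1.1] true → false = false
[1.2.1.2] false AND false = false
[1.2.1] false OR false = false
[1.2] NOT false = true
[1] true AND true = true
[2.1.1.1] false AND true = false
[2.1.1.2.1] true AND true = true
[2.1.1.2] NOT true = false
[2.1.1] false OR false = false
[2.1] NOT false = true
[2.2.1] exactly-one(false, false) = false
[2.2.2] true OR false = true
[2.2] exactly-one(false, true) = true
[2] true AND true = true
[root] true AND true = true
Overall: true → enrolled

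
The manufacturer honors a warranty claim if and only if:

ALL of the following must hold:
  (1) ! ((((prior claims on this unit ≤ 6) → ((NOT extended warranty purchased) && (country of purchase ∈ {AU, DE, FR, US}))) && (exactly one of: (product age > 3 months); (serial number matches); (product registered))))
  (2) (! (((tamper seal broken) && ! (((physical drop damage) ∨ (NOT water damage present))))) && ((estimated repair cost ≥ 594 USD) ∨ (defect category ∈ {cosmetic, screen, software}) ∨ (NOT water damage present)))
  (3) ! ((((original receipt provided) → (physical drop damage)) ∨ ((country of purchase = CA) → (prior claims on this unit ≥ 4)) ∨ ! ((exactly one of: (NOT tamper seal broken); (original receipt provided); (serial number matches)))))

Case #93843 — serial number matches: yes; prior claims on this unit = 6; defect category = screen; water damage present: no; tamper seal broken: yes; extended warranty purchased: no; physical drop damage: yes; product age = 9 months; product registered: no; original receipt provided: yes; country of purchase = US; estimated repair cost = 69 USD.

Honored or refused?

Atomic conditions:
  prior claims on this unit ≤ 6: 6 ≤ 6 is true
  NOT extended warranty purchased: no → true
  country of purchase ∈ {AU, DE, FR, US}: US is in the set → true
  product age > 3 months: 9 > 3 is true
  serial number matches: yes → true
  product registered: no → false
  tamper seal broken: yes → true
  physical drop damage: yes → true
  NOT water damage present: no → true
  estimated repair cost ≥ 594 USD: 69 ≥ 594 is false
  defect category ∈ {cosmetic, screen, software}: screen is in the set → true
  original receipt provided: yes → true
  country of purchase = CA: US == CA is false
  prior claims on this unit ≥ 4: 6 ≥ 4 is true
  NOT tamper seal broken: yes → false
Combine:
[1.1.1.2] true AND true = true
[1.1.1] true → true = true
[1.1.2] exactly-one(true, true, false) = false
[1.1] true AND false = false
[1] NOT false = true
[2.1.1.2.1] true OR true = true
[2.1.1.2] NOT true = false
[2.1.1] true AND false = false
[2.1] NOT false = true
[2.2] false OR true OR true = true
[2] true AND true = true
[3.1.1] true → true = true
[3.1.2] false → true (antecedent false ⇒ implication holds) = true
[3.1.3.1] exactly-one(false, true, true) = false
[3.1.3] NOT false = true
[3.1] true OR true OR true = true
[3] NOT true = false
[root] true AND true AND false = false
Overall: false → refused

Refused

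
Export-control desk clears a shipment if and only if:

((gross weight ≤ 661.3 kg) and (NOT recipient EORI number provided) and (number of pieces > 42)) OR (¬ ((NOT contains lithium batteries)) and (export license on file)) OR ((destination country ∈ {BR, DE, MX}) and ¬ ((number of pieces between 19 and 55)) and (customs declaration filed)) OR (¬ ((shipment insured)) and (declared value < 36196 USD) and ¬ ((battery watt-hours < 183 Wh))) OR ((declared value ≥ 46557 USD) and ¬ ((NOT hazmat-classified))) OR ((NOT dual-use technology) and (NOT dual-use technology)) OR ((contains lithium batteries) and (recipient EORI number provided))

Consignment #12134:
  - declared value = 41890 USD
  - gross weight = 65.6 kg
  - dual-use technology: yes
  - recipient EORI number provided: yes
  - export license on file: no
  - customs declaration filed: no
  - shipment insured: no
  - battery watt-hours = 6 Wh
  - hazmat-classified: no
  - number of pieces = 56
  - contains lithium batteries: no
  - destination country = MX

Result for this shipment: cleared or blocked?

Atomic conditions:
  gross weight ≤ 661.3 kg: 65.6 ≤ 661.3 is true
  NOT recipient EORI number provided: yes → false
  number of pieces > 42: 56 > 42 is true
  NOT contains lithium batteries: no → true
  export license on file: no → false
  destination country ∈ {BR, DE, MX}: MX is in the set → true
  number of pieces between 19 and 55: 56 in [19, 55] is false
  customs declaration filed: no → false
  shipment insured: no → false
  declared value < 36196 USD: 41890 < 36196 is false
  battery watt-hours < 183 Wh: 6 < 183 is true
  declared value ≥ 46557 USD: 41890 ≥ 46557 is false
  NOT hazmat-classified: no → true
  NOT dual-use technology: yes → false
  contains lithium batteries: no → false
  recipient EORI number provided: yes → true
Combine:
[1] true AND false AND true = false
[2.1] NOT true = false
[2] false AND false = false
[3.2] NOT false = true
[3] true AND true AND false = false
[4.1] NOT false = true
[4.3] NOT true = false
[4] true AND false AND false = false
[5.2] NOT true = false
[5] false AND false = false
[6] false AND false = false
[7] false AND true = false
[root] false OR false OR false OR false OR false OR false OR false = false
Overall: false → blocked

Blocked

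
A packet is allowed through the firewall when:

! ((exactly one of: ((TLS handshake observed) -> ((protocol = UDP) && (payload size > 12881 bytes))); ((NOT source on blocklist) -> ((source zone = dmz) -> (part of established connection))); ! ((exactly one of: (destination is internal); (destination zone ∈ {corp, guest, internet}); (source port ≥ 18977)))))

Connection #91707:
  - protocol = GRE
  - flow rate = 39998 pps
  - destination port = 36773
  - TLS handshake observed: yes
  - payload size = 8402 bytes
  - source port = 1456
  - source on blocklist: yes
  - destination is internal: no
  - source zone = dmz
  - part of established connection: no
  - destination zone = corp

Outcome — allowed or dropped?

Dropped

Atomic conditions:
  TLS handshake observed: yes → true
  protocol = UDP: GRE == UDP is false
  payload size > 12881 bytes: 8402 > 12881 is false
  NOT source on blocklist: yes → false
  source zone = dmz: dmz == dmz is true
  part of established connection: no → false
  destination is internal: no → false
  destination zone ∈ {corp, guest, internet}: corp is in the set → true
  source port ≥ 18977: 1456 ≥ 18977 is false
Combine:
[1.1.2] false AND false = false
[1.1] true → false = false
[1.2.2] true → false = false
[1.2] false → false (antecedent false ⇒ implication holds) = true
[1.3.1] exactly-one(false, true, false) = true
[1.3] NOT true = false
[1] exactly-one(false, true, false) = true
[root] NOT true = false
Overall: false → dropped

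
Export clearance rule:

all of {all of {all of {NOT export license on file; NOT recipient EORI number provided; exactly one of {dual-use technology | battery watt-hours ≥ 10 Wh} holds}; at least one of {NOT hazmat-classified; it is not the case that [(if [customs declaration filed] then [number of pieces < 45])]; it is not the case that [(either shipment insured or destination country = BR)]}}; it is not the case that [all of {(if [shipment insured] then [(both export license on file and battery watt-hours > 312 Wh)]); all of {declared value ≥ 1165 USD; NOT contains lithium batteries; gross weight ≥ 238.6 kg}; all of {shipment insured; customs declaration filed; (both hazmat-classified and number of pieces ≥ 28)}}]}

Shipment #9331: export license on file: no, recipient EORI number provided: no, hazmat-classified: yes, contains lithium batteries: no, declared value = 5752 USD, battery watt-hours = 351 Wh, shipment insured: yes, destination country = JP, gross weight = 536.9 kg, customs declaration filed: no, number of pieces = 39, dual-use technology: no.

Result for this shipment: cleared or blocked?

Atomic conditions:
  NOT export license on file: no → true
  NOT recipient EORI number provided: no → true
  dual-use technology: no → false
  battery watt-hours ≥ 10 Wh: 351 ≥ 10 is true
  NOT hazmat-classified: yes → false
  customs declaration filed: no → false
  number of pieces < 45: 39 < 45 is true
  shipment insured: yes → true
  destination country = BR: JP == BR is false
  export license on file: no → false
  battery watt-hours > 312 Wh: 351 > 312 is true
  declared value ≥ 1165 USD: 5752 ≥ 1165 is true
  NOT contains lithium batteries: no → true
  gross weight ≥ 238.6 kg: 536.9 ≥ 238.6 is true
  hazmat-classified: yes → true
  number of pieces ≥ 28: 39 ≥ 28 is true
Combine:
[1.1.3] exactly-one(false, true) = true
[1.1] true AND true AND true = true
[1.2.2.1] false → true (antecedent false ⇒ implication holds) = true
[1.2.2] NOT true = false
[1.2.3.1] true OR false = true
[1.2.3] NOT true = false
[1.2] false OR false OR false = false
[1] true AND false = false
[2.1.1.2] false AND true = false
[2.1.1] true → false = false
[2.1.2] true AND true AND true = true
[2.1.3.3] true AND true = true
[2.1.3] true AND false AND true = false
[2.1] false AND true AND false = false
[2] NOT false = true
[root] false AND true = false
Overall: false → blocked

Blocked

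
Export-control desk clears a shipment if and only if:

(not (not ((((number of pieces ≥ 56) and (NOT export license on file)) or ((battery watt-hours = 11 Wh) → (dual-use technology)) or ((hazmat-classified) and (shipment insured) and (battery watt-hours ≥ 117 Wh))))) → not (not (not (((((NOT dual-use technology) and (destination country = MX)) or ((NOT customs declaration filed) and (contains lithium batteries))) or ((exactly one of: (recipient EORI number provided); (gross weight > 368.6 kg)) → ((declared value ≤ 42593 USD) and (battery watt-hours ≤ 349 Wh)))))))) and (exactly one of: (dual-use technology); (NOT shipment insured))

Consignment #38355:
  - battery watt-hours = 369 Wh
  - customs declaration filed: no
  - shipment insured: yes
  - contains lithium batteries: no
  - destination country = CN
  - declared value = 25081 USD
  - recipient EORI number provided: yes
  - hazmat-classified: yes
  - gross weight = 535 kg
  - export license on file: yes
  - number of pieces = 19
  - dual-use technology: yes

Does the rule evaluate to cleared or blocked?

Atomic conditions:
  number of pieces ≥ 56: 19 ≥ 56 is false
  NOT export license on file: yes → false
  battery watt-hours = 11 Wh: 369 == 11 is false
  dual-use technology: yes → true
  hazmat-classified: yes → true
  shipment insured: yes → true
  battery watt-hours ≥ 117 Wh: 369 ≥ 117 is true
  NOT dual-use technology: yes → false
  destination country = MX: CN == MX is false
  NOT customs declaration filed: no → true
  contains lithium batteries: no → false
  recipient EORI number provided: yes → true
  gross weight > 368.6 kg: 535 > 368.6 is true
  declared value ≤ 42593 USD: 25081 ≤ 42593 is true
  battery watt-hours ≤ 349 Wh: 369 ≤ 349 is false
  NOT shipment insured: yes → false
Combine:
[1.1.1.1.1] false AND false = false
[1.1.1.1.2] false → true (antecedent false ⇒ implication holds) = true
[1.1.1.1.3] true AND true AND true = true
[1.1.1.1] false OR true OR true = true
[1.1.1] NOT true = false
[1.1] NOT false = true
[1.2.1.1.1.1.1] false AND false = false
[1.2.1.1.1.1.2] true AND false = false
[1.2.1.1.1.1] false OR false = false
[1.2.1.1.1.2.1] exactly-one(true, true) = false
[1.2.1.1.1.2.2] true AND false = false
[1.2.1.1.1.2] false → false (antecedent false ⇒ implication holds) = true
[1.2.1.1.1] false OR true = true
[1.2.1.1] NOT true = false
[1.2.1] NOT false = true
[1.2] NOT true = false
[1] true → false = false
[2] exactly-one(true, false) = true
[root] false AND true = false
Overall: false → blocked

Blocked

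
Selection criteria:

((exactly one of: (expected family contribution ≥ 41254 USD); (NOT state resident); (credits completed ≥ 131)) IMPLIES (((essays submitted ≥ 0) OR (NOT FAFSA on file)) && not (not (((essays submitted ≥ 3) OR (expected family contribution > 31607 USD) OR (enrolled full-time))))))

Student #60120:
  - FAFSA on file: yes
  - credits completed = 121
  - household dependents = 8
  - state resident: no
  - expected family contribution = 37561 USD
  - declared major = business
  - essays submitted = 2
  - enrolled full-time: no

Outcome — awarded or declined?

Awarded

Atomic conditions:
  expected family contribution ≥ 41254 USD: 37561 ≥ 41254 is false
  NOT state resident: no → true
  credits completed ≥ 131: 121 ≥ 131 is false
  essays submitted ≥ 0: 2 ≥ 0 is true
  NOT FAFSA on file: yes → false
  essays submitted ≥ 3: 2 ≥ 3 is false
  expected family contribution > 31607 USD: 37561 > 31607 is true
  enrolled full-time: no → false
Combine:
[1] exactly-one(false, true, false) = true
[2.1] true OR false = true
[2.2.1.1] false OR true OR false = true
[2.2.1] NOT true = false
[2.2] NOT false = true
[2] true AND true = true
[root] true → true = true
Overall: true → awarded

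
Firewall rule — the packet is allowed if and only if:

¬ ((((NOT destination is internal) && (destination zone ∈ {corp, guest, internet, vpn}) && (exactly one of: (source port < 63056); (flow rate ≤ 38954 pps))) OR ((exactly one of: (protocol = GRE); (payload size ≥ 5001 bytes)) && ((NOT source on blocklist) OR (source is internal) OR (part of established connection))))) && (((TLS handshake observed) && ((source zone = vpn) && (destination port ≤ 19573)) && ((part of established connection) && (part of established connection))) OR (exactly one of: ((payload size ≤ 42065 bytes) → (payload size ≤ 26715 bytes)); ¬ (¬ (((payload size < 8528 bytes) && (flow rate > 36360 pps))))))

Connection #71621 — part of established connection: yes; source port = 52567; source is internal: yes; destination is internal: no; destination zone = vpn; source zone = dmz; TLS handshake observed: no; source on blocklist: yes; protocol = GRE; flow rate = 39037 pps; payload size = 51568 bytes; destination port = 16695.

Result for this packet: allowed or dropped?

Atomic conditions:
  NOT destination is internal: no → true
  destination zone ∈ {corp, guest, internet, vpn}: vpn is in the set → true
  source port < 63056: 52567 < 63056 is true
  flow rate ≤ 38954 pps: 39037 ≤ 38954 is false
  protocol = GRE: GRE == GRE is true
  payload size ≥ 5001 bytes: 51568 ≥ 5001 is true
  NOT source on blocklist: yes → false
  source is internal: yes → true
  part of established connection: yes → true
  TLS handshake observed: no → false
  source zone = vpn: dmz == vpn is false
  destination port ≤ 19573: 16695 ≤ 19573 is true
  payload size ≤ 42065 bytes: 51568 ≤ 42065 is false
  payload size ≤ 26715 bytes: 51568 ≤ 26715 is false
  payload size < 8528 bytes: 51568 < 8528 is false
  flow rate > 36360 pps: 39037 > 36360 is true
Combine:
[1.1.1.3] exactly-one(true, false) = true
[1.1.1] true AND true AND true = true
[1.1.2.1] exactly-one(true, true) = false
[1.1.2.2] false OR true OR true = true
[1.1.2] false AND true = false
[1.1] true OR false = true
[1] NOT true = false
[2.1.2] false AND true = false
[2.1.3] true AND true = true
[2.1] false AND false AND true = false
[2.2.1] false → false (antecedent false ⇒ implication holds) = true
[2.2.2.1.1] false AND true = false
[2.2.2.1] NOT false = true
[2.2.2] NOT true = false
[2.2] exactly-one(true, false) = true
[2] false OR true = true
[root] false AND true = false
Overall: false → dropped

Dropped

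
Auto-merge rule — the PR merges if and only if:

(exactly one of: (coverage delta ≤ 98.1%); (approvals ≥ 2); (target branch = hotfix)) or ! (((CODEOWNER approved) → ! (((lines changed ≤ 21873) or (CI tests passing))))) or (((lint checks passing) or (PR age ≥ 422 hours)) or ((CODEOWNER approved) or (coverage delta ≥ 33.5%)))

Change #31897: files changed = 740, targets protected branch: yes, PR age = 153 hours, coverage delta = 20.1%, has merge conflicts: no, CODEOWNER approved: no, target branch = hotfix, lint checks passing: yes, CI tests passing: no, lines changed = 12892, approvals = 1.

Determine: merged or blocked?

Merged

Atomic conditions:
  coverage delta ≤ 98.1%: 20.1 ≤ 98.1 is true
  approvals ≥ 2: 1 ≥ 2 is false
  target branch = hotfix: hotfix == hotfix is true
  CODEOWNER approved: no → false
  lines changed ≤ 21873: 12892 ≤ 21873 is true
  CI tests passing: no → false
  lint checks passing: yes → true
  PR age ≥ 422 hours: 153 ≥ 422 is false
  coverage delta ≥ 33.5%: 20.1 ≥ 33.5 is false
Combine:
[1] exactly-one(true, false, true) = false
[2.1.2.1] true OR false = true
[2.1.2] NOT true = false
[2.1] false → false (antecedent false ⇒ implication holds) = true
[2] NOT true = false
[3.1] true OR false = true
[3.2] false OR false = false
[3] true OR false = true
[root] false OR false OR true = true
Overall: true → merged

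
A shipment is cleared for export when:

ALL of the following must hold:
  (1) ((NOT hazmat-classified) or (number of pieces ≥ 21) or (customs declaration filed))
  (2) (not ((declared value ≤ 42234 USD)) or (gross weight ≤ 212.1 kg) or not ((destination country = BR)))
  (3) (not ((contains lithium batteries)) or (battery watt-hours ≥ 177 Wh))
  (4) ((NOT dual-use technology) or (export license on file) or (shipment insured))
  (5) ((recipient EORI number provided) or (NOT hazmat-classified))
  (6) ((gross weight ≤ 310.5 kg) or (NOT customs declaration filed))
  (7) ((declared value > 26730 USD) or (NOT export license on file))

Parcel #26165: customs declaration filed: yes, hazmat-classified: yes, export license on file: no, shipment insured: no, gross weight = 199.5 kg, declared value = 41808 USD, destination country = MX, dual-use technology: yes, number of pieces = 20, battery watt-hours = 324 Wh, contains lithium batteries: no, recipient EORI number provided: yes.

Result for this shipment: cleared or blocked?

Blocked

Atomic conditions:
  NOT hazmat-classified: yes → false
  number of pieces ≥ 21: 20 ≥ 21 is false
  customs declaration filed: yes → true
  declared value ≤ 42234 USD: 41808 ≤ 42234 is true
  gross weight ≤ 212.1 kg: 199.5 ≤ 212.1 is true
  destination country = BR: MX == BR is false
  contains lithium batteries: no → false
  battery watt-hours ≥ 177 Wh: 324 ≥ 177 is true
  NOT dual-use technology: yes → false
  export license on file: no → false
  shipment insured: no → false
  recipient EORI number provided: yes → true
  gross weight ≤ 310.5 kg: 199.5 ≤ 310.5 is true
  NOT customs declaration filed: yes → false
  declared value > 26730 USD: 41808 > 26730 is true
  NOT export license on file: no → true
Combine:
[1] false OR false OR true = true
[2.1] NOT true = false
[2.3] NOT false = true
[2] false OR true OR true = true
[3.1] NOT false = true
[3] true OR true = true
[4] false OR false OR false = false
[5] true OR false = true
[6] true OR false = true
[7] true OR true = true
[root] true AND true AND true AND false AND true AND true AND true = false
Overall: false → blocked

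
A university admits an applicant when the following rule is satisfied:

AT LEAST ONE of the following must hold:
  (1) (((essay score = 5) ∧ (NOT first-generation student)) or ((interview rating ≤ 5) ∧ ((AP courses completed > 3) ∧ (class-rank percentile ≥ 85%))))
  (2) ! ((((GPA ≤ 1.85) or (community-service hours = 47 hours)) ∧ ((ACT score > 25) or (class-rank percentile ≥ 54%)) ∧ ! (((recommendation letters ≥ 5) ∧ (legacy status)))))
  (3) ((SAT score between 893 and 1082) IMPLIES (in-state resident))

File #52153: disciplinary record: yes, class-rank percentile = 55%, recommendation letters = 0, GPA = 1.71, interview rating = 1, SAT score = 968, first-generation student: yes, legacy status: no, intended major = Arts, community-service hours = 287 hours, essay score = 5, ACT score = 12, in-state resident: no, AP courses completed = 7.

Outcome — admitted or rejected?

Rejected

Atomic conditions:
  essay score = 5: 5 == 5 is true
  NOT first-generation student: yes → false
  interview rating ≤ 5: 1 ≤ 5 is true
  AP courses completed > 3: 7 > 3 is true
  class-rank percentile ≥ 85%: 55 ≥ 85 is false
  GPA ≤ 1.85: 1.71 ≤ 1.85 is true
  community-service hours = 47 hours: 287 == 47 is false
  ACT score > 25: 12 > 25 is false
  class-rank percentile ≥ 54%: 55 ≥ 54 is true
  recommendation letters ≥ 5: 0 ≥ 5 is false
  legacy status: no → false
  SAT score between 893 and 1082: 968 in [893, 1082] is true
  in-state resident: no → false
Combine:
[1.1] true AND false = false
[1.2.2] true AND false = false
[1.2] true AND false = false
[1] false OR false = false
[2.1.1] true OR false = true
[2.1.2] false OR true = true
[2.1.3.1] false AND false = false
[2.1.3] NOT false = true
[2.1] true AND true AND true = true
[2] NOT true = false
[3] true → false = false
[root] false OR false OR false = false
Overall: false → rejected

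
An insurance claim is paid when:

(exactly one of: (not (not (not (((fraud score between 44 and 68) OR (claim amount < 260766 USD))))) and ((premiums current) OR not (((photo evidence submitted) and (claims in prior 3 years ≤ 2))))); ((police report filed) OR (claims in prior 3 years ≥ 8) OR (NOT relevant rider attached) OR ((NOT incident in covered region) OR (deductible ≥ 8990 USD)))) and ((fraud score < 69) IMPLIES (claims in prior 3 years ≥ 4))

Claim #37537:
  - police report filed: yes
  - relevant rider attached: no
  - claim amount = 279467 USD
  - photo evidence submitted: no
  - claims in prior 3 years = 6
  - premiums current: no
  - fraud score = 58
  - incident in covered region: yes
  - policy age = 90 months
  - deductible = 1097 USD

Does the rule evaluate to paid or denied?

Paid

Atomic conditions:
  fraud score between 44 and 68: 58 in [44, 68] is true
  claim amount < 260766 USD: 279467 < 260766 is false
  premiums current: no → false
  photo evidence submitted: no → false
  claims in prior 3 years ≤ 2: 6 ≤ 2 is false
  police report filed: yes → true
  claims in prior 3 years ≥ 8: 6 ≥ 8 is false
  NOT relevant rider attached: no → true
  NOT incident in covered region: yes → false
  deductible ≥ 8990 USD: 1097 ≥ 8990 is false
  fraud score < 69: 58 < 69 is true
  claims in prior 3 years ≥ 4: 6 ≥ 4 is true
Combine:
[1.1.1.1.1.1] true OR false = true
[1.1.1.1.1] NOT true = false
[1.1.1.1] NOT false = true
[1.1.1] NOT true = false
[1.1.2.2.1] false AND false = false
[1.1.2.2] NOT false = true
[1.1.2] false OR true = true
[1.1] false AND true = false
[1.2.4] false OR false = false
[1.2] true OR false OR true OR false = true
[1] exactly-one(false, true) = true
[2] true → true = true
[root] true AND true = true
Overall: true → paid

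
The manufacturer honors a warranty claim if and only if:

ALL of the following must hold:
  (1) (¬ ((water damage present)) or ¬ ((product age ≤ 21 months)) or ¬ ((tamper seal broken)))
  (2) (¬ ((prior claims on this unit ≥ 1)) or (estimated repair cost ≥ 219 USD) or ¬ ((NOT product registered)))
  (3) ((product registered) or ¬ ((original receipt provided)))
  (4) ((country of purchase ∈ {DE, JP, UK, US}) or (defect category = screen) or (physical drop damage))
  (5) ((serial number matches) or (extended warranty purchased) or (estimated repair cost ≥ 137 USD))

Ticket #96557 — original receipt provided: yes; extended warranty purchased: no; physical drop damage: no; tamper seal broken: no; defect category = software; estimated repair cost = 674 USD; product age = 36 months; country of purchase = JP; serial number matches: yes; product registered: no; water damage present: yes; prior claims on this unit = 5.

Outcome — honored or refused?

Atomic conditions:
  water damage present: yes → true
  product age ≤ 21 months: 36 ≤ 21 is false
  tamper seal broken: no → false
  prior claims on this unit ≥ 1: 5 ≥ 1 is true
  estimated repair cost ≥ 219 USD: 674 ≥ 219 is true
  NOT product registered: no → true
  product registered: no → false
  original receipt provided: yes → true
  country of purchase ∈ {DE, JP, UK, US}: JP is in the set → true
  defect category = screen: software == screen is false
  physical drop damage: no → false
  serial number matches: yes → true
  extended warranty purchased: no → false
  estimated repair cost ≥ 137 USD: 674 ≥ 137 is true
Combine:
[1.1] NOT true = false
[1.2] NOT false = true
[1.3] NOT false = true
[1] false OR true OR true = true
[2.1] NOT true = false
[2.3] NOT true = false
[2] false OR true OR false = true
[3.2] NOT true = false
[3] false OR false = false
[4] true OR false OR false = true
[5] true OR false OR true = true
[root] true AND true AND false AND true AND true = false
Overall: false → refused

Refused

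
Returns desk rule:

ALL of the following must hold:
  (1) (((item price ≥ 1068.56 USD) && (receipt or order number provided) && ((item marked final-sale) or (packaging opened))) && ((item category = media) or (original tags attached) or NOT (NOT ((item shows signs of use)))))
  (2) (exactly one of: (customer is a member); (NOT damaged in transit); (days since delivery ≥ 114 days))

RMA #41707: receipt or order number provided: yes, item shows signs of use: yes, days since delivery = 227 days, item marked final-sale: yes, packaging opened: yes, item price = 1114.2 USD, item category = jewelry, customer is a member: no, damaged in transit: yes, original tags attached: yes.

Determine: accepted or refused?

Accepted

Atomic conditions:
  item price ≥ 1068.56 USD: 1114.2 ≥ 1068.56 is true
  receipt or order number provided: yes → true
  item marked final-sale: yes → true
  packaging opened: yes → true
  item category = media: jewelry == media is false
  original tags attached: yes → true
  item shows signs of use: yes → true
  customer is a member: no → false
  NOT damaged in transit: yes → false
  days since delivery ≥ 114 days: 227 ≥ 114 is true
Combine:
[1.1.3] true OR true = true
[1.1] true AND true AND true = true
[1.2.3.1] NOT true = false
[1.2.3] NOT false = true
[1.2] false OR true OR true = true
[1] true AND true = true
[2] exactly-one(false, false, true) = true
[root] true AND true = true
Overall: true → accepted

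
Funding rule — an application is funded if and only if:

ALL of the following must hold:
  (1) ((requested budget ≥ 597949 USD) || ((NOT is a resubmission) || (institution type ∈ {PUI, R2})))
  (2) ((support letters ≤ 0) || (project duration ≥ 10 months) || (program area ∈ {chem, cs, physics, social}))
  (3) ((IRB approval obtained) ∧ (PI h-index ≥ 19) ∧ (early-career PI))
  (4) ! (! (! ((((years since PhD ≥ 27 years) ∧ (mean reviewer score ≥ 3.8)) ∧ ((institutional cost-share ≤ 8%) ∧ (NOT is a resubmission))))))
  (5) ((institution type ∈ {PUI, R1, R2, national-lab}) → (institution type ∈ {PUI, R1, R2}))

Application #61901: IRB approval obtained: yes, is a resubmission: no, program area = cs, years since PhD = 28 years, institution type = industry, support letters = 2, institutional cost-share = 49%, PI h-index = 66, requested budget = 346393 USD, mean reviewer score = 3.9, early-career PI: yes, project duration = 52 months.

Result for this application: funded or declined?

Atomic conditions:
  requested budget ≥ 597949 USD: 346393 ≥ 597949 is false
  NOT is a resubmission: no → true
  institution type ∈ {PUI, R2}: industry is not in the set → false
  support letters ≤ 0: 2 ≤ 0 is false
  project duration ≥ 10 months: 52 ≥ 10 is true
  program area ∈ {chem, cs, physics, social}: cs is in the set → true
  IRB approval obtained: yes → true
  PI h-index ≥ 19: 66 ≥ 19 is true
  early-career PI: yes → true
  years since PhD ≥ 27 years: 28 ≥ 27 is true
  mean reviewer score ≥ 3.8: 3.9 ≥ 3.8 is true
  institutional cost-share ≤ 8%: 49 ≤ 8 is false
  institution type ∈ {PUI, R1, R2, national-lab}: industry is not in the set → false
  institution type ∈ {PUI, R1, R2}: industry is not in the set → false
Combine:
[1.2] true OR false = true
[1] false OR true = true
[2] false OR true OR true = true
[3] true AND true AND true = true
[4.1.1.1.1] true AND true = true
[4.1.1.1.2] false AND true = false
[4.1.1.1] true AND false = false
[4.1.1] NOT false = true
[4.1] NOT true = false
[4] NOT false = true
[5] false → false (antecedent false ⇒ implication holds) = true
[root] true AND true AND true AND true AND true = true
Overall: true → funded

Funded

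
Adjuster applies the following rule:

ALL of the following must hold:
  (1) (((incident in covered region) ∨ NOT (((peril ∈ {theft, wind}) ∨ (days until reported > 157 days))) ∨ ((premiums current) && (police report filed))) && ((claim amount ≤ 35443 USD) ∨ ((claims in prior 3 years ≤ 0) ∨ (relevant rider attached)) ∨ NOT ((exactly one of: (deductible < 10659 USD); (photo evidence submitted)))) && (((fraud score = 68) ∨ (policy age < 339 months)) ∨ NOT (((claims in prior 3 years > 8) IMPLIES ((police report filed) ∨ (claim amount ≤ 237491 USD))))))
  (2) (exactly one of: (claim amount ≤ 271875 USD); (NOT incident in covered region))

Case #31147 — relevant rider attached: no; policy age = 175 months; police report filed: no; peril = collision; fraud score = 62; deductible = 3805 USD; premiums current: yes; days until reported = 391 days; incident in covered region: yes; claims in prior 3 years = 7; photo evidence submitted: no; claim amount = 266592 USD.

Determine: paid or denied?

Atomic conditions:
  incident in covered region: yes → true
  peril ∈ {theft, wind}: collision is not in the set → false
  days until reported > 157 days: 391 > 157 is true
  premiums current: yes → true
  police report filed: no → false
  claim amount ≤ 35443 USD: 266592 ≤ 35443 is false
  claims in prior 3 years ≤ 0: 7 ≤ 0 is false
  relevant rider attached: no → false
  deductible < 10659 USD: 3805 < 10659 is true
  photo evidence submitted: no → false
  fraud score = 68: 62 == 68 is false
  policy age < 339 months: 175 < 339 is true
  claims in prior 3 years > 8: 7 > 8 is false
  claim amount ≤ 237491 USD: 266592 ≤ 237491 is false
  claim amount ≤ 271875 USD: 266592 ≤ 271875 is true
  NOT incident in covered region: yes → false
Combine:
[1.1.2.1] false OR true = true
[1.1.2] NOT true = false
[1.1.3] true AND false = false
[1.1] true OR false OR false = true
[1.2.2] false OR false = false
[1.2.3.1] exactly-one(true, false) = true
[1.2.3] NOT true = false
[1.2] false OR false OR false = false
[1.3.1] false OR true = true
[1.3.2.1.2] false OR false = false
[1.3.2.1] false → false (antecedent false ⇒ implication holds) = true
[1.3.2] NOT true = false
[1.3] true OR false = true
[1] true AND false AND true = false
[2] exactly-one(true, false) = true
[root] false AND true = false
Overall: false → denied

Denied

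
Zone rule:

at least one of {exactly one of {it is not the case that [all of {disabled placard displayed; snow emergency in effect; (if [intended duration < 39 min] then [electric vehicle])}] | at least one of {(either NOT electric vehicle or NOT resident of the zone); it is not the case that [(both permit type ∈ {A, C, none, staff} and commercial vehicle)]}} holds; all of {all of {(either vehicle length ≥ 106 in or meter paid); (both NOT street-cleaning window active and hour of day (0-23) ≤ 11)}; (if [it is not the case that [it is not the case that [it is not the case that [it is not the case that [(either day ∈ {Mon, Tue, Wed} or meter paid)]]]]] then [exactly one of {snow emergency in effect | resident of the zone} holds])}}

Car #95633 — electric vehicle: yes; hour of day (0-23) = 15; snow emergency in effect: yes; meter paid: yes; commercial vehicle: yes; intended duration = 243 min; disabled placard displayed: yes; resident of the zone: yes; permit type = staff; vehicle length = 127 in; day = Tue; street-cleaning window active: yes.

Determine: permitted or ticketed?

Atomic conditions:
  disabled placard displayed: yes → true
  snow emergency in effect: yes → true
  intended duration < 39 min: 243 < 39 is false
  electric vehicle: yes → true
  NOT electric vehicle: yes → false
  NOT resident of the zone: yes → false
  permit type ∈ {A, C, none, staff}: staff is in the set → true
  commercial vehicle: yes → true
  vehicle length ≥ 106 in: 127 ≥ 106 is true
  meter paid: yes → true
  NOT street-cleaning window active: yes → false
  hour of day (0-23) ≤ 11: 15 ≤ 11 is false
  day ∈ {Mon, Tue, Wed}: Tue is in the set → true
  resident of the zone: yes → true
Combine:
[1.1.1.3] false → true (antecedent false ⇒ implication holds) = true
[1.1.1] true AND true AND true = true
[1.1] NOT true = false
[1.2.1] false OR false = false
[1.2.2.1] true AND true = true
[1.2.2] NOT true = false
[1.2] false OR false = false
[1] exactly-one(false, false) = false
[2.1.1] true OR true = true
[2.1.2] false AND false = false
[2.1] true AND false = false
[2.2.1.1.1.1.1] true OR true = true
[2.2.1.1.1.1] NOT true = false
[2.2.1.1.1] NOT false = true
[2.2.1.1] NOT true = false
[2.2.1] NOT false = true
[2.2.2] exactly-one(true, true) = false
[2.2] true → false = false
[2] false AND false = false
[root] false OR false = false
Overall: false → ticketed

Ticketed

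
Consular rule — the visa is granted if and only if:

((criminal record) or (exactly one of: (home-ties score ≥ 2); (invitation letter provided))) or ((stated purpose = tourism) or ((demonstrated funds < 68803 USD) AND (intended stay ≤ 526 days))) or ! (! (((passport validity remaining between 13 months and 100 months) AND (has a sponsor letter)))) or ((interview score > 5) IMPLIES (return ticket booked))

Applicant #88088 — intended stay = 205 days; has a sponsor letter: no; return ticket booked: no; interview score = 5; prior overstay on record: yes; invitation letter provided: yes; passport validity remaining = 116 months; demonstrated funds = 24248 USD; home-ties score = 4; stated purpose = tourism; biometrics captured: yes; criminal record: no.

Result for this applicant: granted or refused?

Granted

Atomic conditions:
  criminal record: no → false
  home-ties score ≥ 2: 4 ≥ 2 is true
  invitation letter provided: yes → true
  stated purpose = tourism: tourism == tourism is true
  demonstrated funds < 68803 USD: 24248 < 68803 is true
  intended stay ≤ 526 days: 205 ≤ 526 is true
  passport validity remaining between 13 months and 100 months: 116 in [13, 100] is false
  has a sponsor letter: no → false
  interview score > 5: 5 > 5 is false
  return ticket booked: no → false
Combine:
[1.2] exactly-one(true, true) = false
[1] false OR false = false
[2.2] true AND true = true
[2] true OR true = true
[3.1.1] false AND false = false
[3.1] NOT false = true
[3] NOT true = false
[4] false → false (antecedent false ⇒ implication holds) = true
[root] false OR true OR false OR true = true
Overall: true → granted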